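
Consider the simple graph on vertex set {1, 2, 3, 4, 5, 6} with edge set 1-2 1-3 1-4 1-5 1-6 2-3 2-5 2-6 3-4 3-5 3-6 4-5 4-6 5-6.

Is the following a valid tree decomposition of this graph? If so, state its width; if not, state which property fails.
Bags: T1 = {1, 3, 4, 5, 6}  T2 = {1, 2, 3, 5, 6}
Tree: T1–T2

Checking the three conditions: (i) the bags cover all of {1, 2, 3, 4, 5, 6}; (ii) for each edge, some bag contains both endpoints; (iii) the bags containing any fixed vertex form a subtree. All hold, so the decomposition is valid with width 5 − 1 = 4.

Yes; width 4.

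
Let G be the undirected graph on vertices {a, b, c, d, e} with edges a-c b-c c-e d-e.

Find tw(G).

1

A width-1 tree decomposition is:
Bags: B1 = {b, c}  B2 = {c, e}  B3 = {d, e}  B4 = {a, c}
Tree: B1–B2, B2–B3, B2–B4
Every bag has size at most 2, so the width is 2 − 1 = 1 and tw(G) ≤ 1. Any graph with an edge has treewidth ≥ 1, and G has the edge c–b. Hence tw(G) = 1 exactly.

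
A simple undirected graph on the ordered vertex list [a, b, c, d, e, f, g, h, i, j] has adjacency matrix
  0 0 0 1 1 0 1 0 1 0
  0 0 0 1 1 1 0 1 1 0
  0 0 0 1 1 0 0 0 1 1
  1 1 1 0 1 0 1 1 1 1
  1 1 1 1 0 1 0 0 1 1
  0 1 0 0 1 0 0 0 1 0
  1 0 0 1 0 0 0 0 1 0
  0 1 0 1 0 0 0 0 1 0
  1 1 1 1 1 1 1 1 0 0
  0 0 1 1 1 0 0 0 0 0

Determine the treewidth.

A width-3 tree decomposition is:
Bags: B1 = {a, d, e, i}  B2 = {b, d, e, i}  B3 = {c, d, e, i}  B4 = {a, d, g, i}  B5 = {b, d, h, i}  B6 = {b, e, f, i}  B7 = {c, d, e, j}
Tree: B1–B2, B2–B3, B1–B4, B2–B5, B2–B6, B3–B7
Each bag holds 4 vertices, so the decomposition has width 3, which upper-bounds the treewidth. On the other hand G contains the 4-clique {c, d, e, j}. A clique must lie in a single bag of any decomposition, so no decomposition can have width below 3. Therefore the treewidth is 3.

3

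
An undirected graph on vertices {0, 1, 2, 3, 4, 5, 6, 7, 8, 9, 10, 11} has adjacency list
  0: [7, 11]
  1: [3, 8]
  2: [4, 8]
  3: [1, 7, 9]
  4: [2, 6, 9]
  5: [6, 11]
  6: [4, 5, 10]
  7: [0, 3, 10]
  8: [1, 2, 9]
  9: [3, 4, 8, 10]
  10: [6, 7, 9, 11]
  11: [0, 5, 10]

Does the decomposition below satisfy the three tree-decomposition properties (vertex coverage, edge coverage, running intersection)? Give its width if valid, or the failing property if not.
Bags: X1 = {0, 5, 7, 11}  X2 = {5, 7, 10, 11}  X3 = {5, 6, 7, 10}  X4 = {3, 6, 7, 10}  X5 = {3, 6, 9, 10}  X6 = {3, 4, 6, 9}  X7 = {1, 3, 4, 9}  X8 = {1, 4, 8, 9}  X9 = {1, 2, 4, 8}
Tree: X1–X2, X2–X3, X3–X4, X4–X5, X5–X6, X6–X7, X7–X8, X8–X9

Yes; width 3.

Every vertex of G appears in some bag (union = {0, 1, 2, 3, 4, 5, 6, 7, 8, 9, 10, 11}); every edge is covered by a bag; and for each vertex v the set of bags containing v is connected in the bag tree. The decomposition is therefore valid. The largest bag has 4 vertices, so the width is 3.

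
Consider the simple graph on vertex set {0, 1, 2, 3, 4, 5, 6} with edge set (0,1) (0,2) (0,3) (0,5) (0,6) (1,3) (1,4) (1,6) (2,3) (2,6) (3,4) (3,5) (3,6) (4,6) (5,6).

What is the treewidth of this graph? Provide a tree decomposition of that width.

Treewidth 3.
Bags: B1 = {0, 1, 3, 6}  B2 = {1, 3, 4, 6}  B3 = {0, 3, 5, 6}  B4 = {0, 2, 3, 6}
Tree: B1–B2, B1–B3, B3–B4

Every bag has size at most 4, so the width is 4 − 1 = 3 and tw(G) ≤ 3. On the other hand G contains the 4-clique {0, 1, 3, 6}. A clique must lie in a single bag of any decomposition, so no decomposition can have width below 3. The upper and lower bounds meet at 3, so that is the treewidth.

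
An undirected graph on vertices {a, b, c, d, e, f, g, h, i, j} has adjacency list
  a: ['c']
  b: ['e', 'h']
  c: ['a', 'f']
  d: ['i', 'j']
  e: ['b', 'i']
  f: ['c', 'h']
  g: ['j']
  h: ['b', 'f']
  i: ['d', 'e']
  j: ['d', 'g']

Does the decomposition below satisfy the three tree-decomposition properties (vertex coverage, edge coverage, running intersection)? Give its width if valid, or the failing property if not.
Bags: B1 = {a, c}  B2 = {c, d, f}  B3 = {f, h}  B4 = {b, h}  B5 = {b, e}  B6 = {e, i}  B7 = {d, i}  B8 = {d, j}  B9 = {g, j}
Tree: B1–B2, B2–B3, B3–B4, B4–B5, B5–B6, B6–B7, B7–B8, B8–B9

No — bags containing vertex d are not connected in the tree.

A tree decomposition must satisfy three properties: every vertex lies in some bag; for every edge, both endpoints lie together in some bag; and for every vertex, the bags containing it form a connected subtree. Here bags containing vertex d are not connected in the tree, so the decomposition is invalid.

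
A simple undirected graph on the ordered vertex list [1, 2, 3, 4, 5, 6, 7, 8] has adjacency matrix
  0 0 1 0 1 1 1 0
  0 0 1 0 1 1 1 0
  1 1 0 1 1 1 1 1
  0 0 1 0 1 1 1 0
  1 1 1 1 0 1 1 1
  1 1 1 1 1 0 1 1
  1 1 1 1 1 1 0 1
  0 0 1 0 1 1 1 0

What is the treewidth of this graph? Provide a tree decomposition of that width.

Treewidth 4.
Bags: B1 = {3, 5, 6, 7, 8}  B2 = {3, 4, 5, 6, 7}  B3 = {2, 3, 5, 6, 7}  B4 = {1, 3, 5, 6, 7}
Tree: B1–B2, B2–B3, B1–B4

Every bag has size at most 5, so the width is 5 − 1 = 4 and tw(G) ≤ 4. On the other hand G contains the 5-clique {3, 5, 6, 7, 8}. A clique must lie in a single bag of any decomposition, so no decomposition can have width below 4. Hence tw(G) = 4 exactly.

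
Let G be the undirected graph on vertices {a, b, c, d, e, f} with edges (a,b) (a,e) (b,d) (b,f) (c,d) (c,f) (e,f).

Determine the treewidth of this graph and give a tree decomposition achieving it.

Treewidth 2.
One optimal decomposition is:
Bags: B1 = {a, e, f}  B2 = {a, b, f}  B3 = {b, c, f}  B4 = {b, c, d}
Tree: B1–B2, B2–B3, B3–B4

Every bag has size at most 3, so the width is 3 − 1 = 2 and tw(G) ≤ 2. The edges e–a–b–f–e form a cycle, so G is not a tree and its treewidth is at least 2. Therefore the treewidth is 2.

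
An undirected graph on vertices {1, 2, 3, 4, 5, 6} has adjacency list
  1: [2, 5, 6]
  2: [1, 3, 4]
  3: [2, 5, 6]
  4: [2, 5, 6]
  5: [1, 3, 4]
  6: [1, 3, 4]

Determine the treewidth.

A width-3 tree decomposition is:
Bags: B1 = {1, 3, 4, 5}  B2 = {1, 3, 4, 6}  B3 = {1, 2, 3, 4}
Tree: B1–B2, B2–B3
Every bag has size at most 4, so the width is 4 − 1 = 3 and tw(G) ≤ 3. For the lower bound: the 4 vertex sets {3,5}, {1,6}, {4}, {2} are disjoint, each induces a connected subgraph, and every pair is joined by at least one edge of G. Contracting each set to a single vertex therefore yields K_{4} as a minor, and since treewidth is minor-monotone, tw(G) ≥ tw(K_{4}) = 3. Therefore the treewidth is 3.

3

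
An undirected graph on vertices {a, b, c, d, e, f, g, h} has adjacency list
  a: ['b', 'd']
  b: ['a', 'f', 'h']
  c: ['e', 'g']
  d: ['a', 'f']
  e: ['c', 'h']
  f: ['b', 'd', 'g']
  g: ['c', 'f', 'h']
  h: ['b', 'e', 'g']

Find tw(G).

2

A width-2 tree decomposition is:
Bags: B1 = {c, e, h}  B2 = {c, g, h}  B3 = {b, g, h}  B4 = {b, f, g}  B5 = {a, b, f}  B6 = {a, d, f}
Tree: B1–B2, B2–B3, B3–B4, B4–B5, B5–B6
Every bag has size at most 3, so the width is 3 − 1 = 2 and tw(G) ≤ 2. For the lower bound, G contains the cycle e–c–g–h–e, so G is not a forest; only forests have treewidth ≤ 1, hence tw(G) ≥ 2. Combining the bounds, tw(G) = 2.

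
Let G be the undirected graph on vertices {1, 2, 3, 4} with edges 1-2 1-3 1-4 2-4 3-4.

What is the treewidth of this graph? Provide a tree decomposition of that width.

Treewidth 2.
One such decomposition:
Bags: B1 = {1, 2, 4}  B2 = {1, 3, 4}
Tree: B1–B2

Each bag holds 3 vertices, so the decomposition has width 2, which upper-bounds the treewidth. Conversely, {1, 2, 4} is a clique of size 3, and the vertices of any clique must share a bag in every tree decomposition; so some bag has ≥ 3 vertices and tw(G) ≥ 2. The upper and lower bounds meet at 2, so that is the treewidth.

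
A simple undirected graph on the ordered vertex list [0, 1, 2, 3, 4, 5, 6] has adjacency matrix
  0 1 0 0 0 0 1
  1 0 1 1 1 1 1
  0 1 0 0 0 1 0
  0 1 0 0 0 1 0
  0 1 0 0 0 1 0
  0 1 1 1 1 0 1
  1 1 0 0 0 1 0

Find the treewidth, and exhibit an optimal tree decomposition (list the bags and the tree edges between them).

Every bag has size at most 3, so the width is 3 − 1 = 2 and tw(G) ≤ 2. For the lower bound, the 3 vertices {0, 1, 6} are pairwise adjacent, and any tree decomposition puts a clique entirely inside one bag — forcing width ≥ 2. Combining the bounds, tw(G) = 2.

Treewidth 2.
One such decomposition:
Bags: B1 = {1, 5, 6}  B2 = {1, 4, 5}  B3 = {0, 1, 6}  B4 = {1, 2, 5}  B5 = {1, 3, 5}
Tree: B1–B2, B1–B3, B1–B4, B1–B5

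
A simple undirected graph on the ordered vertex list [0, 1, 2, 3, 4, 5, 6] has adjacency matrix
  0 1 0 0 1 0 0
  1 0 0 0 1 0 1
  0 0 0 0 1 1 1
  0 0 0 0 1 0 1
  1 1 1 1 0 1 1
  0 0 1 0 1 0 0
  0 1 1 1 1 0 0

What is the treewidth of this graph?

A width-2 tree decomposition is:
Bags: B1 = {2, 4, 6}  B2 = {3, 4, 6}  B3 = {2, 4, 5}  B4 = {1, 4, 6}  B5 = {0, 1, 4}
Tree: B1–B2, B1–B3, B2–B4, B4–B5
Every bag has size at most 3, so the width is 3 − 1 = 2 and tw(G) ≤ 2. For the lower bound, the 3 vertices {0, 1, 4} are pairwise adjacent, and any tree decomposition puts a clique entirely inside one bag — forcing width ≥ 2. Combining the bounds, tw(G) = 2.

2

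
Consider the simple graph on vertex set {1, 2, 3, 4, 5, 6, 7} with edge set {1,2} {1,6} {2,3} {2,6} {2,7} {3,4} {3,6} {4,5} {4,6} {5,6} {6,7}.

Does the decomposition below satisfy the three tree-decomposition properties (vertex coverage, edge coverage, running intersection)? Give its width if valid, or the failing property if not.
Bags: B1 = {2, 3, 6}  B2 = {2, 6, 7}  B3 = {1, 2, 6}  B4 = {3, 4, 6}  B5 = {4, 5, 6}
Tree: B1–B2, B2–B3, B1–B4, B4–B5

Every vertex of G appears in some bag (union = {1, 2, 3, 4, 5, 6, 7}); every edge is covered by a bag; and for each vertex v the set of bags containing v is connected in the bag tree. The decomposition is therefore valid. The largest bag has 3 vertices, so the width is 2.

Yes; width 2.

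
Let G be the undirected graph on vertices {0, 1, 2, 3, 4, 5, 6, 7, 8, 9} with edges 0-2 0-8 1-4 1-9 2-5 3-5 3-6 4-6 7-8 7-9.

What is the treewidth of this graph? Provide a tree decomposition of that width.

Each bag holds 3 vertices, so the decomposition has width 2, which upper-bounds the treewidth. Since 7–9–1–4–6–3–5–2–0–8–7 is a cycle in G, G is not acyclic. Forests are exactly the graphs of treewidth ≤ 1, so tw(G) ≥ 2. Combining the bounds, tw(G) = 2.

Treewidth 2.
One such decomposition:
Bags: B1 = {1, 7, 9}  B2 = {1, 4, 7}  B3 = {4, 6, 7}  B4 = {3, 6, 7}  B5 = {3, 5, 7}  B6 = {2, 5, 7}  B7 = {0, 2, 7}  B8 = {0, 7, 8}
Tree: B1–B2, B2–B3, B3–B4, B4–B5, B5–B6, B6–B7, B7–B8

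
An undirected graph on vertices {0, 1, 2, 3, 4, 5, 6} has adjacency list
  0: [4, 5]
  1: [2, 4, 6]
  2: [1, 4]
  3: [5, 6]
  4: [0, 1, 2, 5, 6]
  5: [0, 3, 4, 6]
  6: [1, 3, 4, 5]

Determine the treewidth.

2

A width-2 tree decomposition is:
Bags: B1 = {4, 5, 6}  B2 = {3, 5, 6}  B3 = {0, 4, 5}  B4 = {1, 4, 6}  B5 = {1, 2, 4}
Tree: B1–B2, B1–B3, B1–B4, B4–B5
Each bag holds 3 vertices, so the decomposition has width 2, which upper-bounds the treewidth. For the lower bound, the 3 vertices {3, 5, 6} are pairwise adjacent, and any tree decomposition puts a clique entirely inside one bag — forcing width ≥ 2. Hence tw(G) = 2 exactly.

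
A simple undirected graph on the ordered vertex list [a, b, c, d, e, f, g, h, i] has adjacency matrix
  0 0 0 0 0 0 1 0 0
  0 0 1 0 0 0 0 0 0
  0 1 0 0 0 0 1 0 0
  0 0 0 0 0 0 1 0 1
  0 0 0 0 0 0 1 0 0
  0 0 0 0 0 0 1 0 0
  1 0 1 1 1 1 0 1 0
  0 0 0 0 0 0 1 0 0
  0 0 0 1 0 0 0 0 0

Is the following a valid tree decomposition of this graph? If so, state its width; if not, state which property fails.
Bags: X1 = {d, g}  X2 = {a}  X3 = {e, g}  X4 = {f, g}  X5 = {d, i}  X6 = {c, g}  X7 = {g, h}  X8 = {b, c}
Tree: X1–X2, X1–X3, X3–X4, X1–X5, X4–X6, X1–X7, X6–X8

No — edge (g,a) lies in no bag.

A tree decomposition must satisfy three properties: every vertex lies in some bag; for every edge, both endpoints lie together in some bag; and for every vertex, the bags containing it form a connected subtree. Here edge (g,a) lies in no bag, so the decomposition is invalid.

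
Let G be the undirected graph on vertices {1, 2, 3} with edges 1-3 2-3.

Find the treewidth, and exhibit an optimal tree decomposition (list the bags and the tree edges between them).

Every bag has size at most 2, so the width is 2 − 1 = 1 and tw(G) ≤ 1. Any graph with an edge has treewidth ≥ 1, and G has the edge 3–2. Therefore the treewidth is 1.

Treewidth 1.
One optimal decomposition is:
Bags: B1 = {2, 3}  B2 = {1, 3}
Tree: B1–B2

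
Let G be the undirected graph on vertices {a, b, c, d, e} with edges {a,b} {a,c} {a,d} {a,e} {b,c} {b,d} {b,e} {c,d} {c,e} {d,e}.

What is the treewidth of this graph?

4

A width-4 tree decomposition is:
Bags: B1 = {a, b, c, d, e}
Tree: (single bag)
With just one bag of size 5, the width is 5 − 1 = 4, so tw(G) ≤ 4. Conversely, {a, b, c, d, e} is a clique of size 5, and the vertices of any clique must share a bag in every tree decomposition; so some bag has ≥ 5 vertices and tw(G) ≥ 4. Therefore the treewidth is 4.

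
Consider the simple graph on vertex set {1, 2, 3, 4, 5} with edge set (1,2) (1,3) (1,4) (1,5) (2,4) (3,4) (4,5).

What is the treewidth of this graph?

2

A width-2 tree decomposition is:
Bags: B1 = {1, 3, 4}  B2 = {1, 4, 5}  B3 = {1, 2, 4}
Tree: B1–B2, B2–B3
Every bag has size at most 3, so the width is 3 − 1 = 2 and tw(G) ≤ 2. For the lower bound, the 3 vertices {1, 2, 4} are pairwise adjacent, and any tree decomposition puts a clique entirely inside one bag — forcing width ≥ 2. Hence tw(G) = 2 exactly.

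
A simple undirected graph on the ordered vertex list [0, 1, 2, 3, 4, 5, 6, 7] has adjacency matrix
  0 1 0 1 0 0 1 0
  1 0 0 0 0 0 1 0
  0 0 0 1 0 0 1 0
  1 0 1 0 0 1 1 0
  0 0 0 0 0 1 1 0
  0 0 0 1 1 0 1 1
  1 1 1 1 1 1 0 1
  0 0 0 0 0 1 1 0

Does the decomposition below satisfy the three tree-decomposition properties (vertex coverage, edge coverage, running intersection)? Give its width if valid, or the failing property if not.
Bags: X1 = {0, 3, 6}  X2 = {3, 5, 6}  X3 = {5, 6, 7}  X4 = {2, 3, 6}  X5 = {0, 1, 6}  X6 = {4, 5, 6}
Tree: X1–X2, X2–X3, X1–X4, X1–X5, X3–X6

Vertex coverage: the bags together contain {0, 1, 2, 3, 4, 5, 6, 7}, the full vertex set. Edge coverage: each edge of G has both endpoints in at least one bag. Running intersection: for every vertex, the bags containing it form a connected subtree. All three properties hold, so this is a valid tree decomposition of width max|bag| − 1 = 2, and hence tw(G) ≤ 2.

Yes; width 2.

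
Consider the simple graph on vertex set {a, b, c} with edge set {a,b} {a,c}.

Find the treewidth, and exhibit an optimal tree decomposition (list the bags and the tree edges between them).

The largest bag has 2 vertices, giving width 1; this decomposition certifies tw(G) ≤ 1. Any graph with an edge has treewidth ≥ 1, and G has the edge b–a. Combining the bounds, tw(G) = 1.

Treewidth 1.
One such decomposition:
Bags: B1 = {a, b}  B2 = {a, c}
Tree: B1–B2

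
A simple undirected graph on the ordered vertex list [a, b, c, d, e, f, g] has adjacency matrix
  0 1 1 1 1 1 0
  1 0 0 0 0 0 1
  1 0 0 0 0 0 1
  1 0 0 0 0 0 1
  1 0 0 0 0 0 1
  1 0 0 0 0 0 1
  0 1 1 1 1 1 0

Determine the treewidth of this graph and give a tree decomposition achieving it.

Every bag has size at most 3, so the width is 3 − 1 = 2 and tw(G) ≤ 2. The edges a–d–g–e–a form a cycle, so G is not a tree and its treewidth is at least 2. Combining the bounds, tw(G) = 2.

Treewidth 2.
Bags: B1 = {a, d, g}  B2 = {a, e, g}  B3 = {a, b, g}  B4 = {a, c, g}  B5 = {a, f, g}
Tree: B1–B2, B2–B3, B3–B4, B4–B5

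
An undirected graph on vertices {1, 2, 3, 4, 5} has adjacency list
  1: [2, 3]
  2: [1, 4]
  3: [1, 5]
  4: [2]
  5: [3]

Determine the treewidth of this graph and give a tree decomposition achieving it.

Treewidth 1.
One such decomposition:
Bags: B1 = {2, 4}  B2 = {1, 2}  B3 = {1, 3}  B4 = {3, 5}
Tree: B1–B2, B2–B3, B3–B4

The largest bag has 2 vertices, giving width 1; this decomposition certifies tw(G) ≤ 1. G has an edge, so its treewidth is at least 1. Hence tw(G) = 1 exactly.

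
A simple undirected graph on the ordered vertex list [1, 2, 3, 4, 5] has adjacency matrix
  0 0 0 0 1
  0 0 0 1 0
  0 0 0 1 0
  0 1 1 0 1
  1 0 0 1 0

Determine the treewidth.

1

A width-1 tree decomposition is:
Bags: B1 = {3, 4}  B2 = {4, 5}  B3 = {2, 4}  B4 = {1, 5}
Tree: B1–B2, B1–B3, B2–B4
Every bag has size at most 2, so the width is 2 − 1 = 1 and tw(G) ≤ 1. Any graph with an edge has treewidth ≥ 1, and G has the edge 4–3. Hence tw(G) = 1 exactly.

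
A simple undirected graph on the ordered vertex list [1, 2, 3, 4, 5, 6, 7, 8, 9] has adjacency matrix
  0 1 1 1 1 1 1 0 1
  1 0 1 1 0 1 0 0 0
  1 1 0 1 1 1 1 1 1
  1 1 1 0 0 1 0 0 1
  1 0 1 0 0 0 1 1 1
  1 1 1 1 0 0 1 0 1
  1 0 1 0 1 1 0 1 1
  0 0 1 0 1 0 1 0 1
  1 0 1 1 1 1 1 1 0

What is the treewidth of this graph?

A width-4 tree decomposition is:
Bags: B1 = {1, 3, 5, 7, 9}  B2 = {1, 3, 6, 7, 9}  B3 = {1, 3, 4, 6, 9}  B4 = {1, 2, 3, 4, 6}  B5 = {3, 5, 7, 8, 9}
Tree: B1–B2, B2–B3, B3–B4, B1–B5
Every bag has size at most 5, so the width is 5 − 1 = 4 and tw(G) ≤ 4. For the lower bound, the 5 vertices {3, 5, 7, 8, 9} are pairwise adjacent, and any tree decomposition puts a clique entirely inside one bag — forcing width ≥ 4. Combining the bounds, tw(G) = 4.

4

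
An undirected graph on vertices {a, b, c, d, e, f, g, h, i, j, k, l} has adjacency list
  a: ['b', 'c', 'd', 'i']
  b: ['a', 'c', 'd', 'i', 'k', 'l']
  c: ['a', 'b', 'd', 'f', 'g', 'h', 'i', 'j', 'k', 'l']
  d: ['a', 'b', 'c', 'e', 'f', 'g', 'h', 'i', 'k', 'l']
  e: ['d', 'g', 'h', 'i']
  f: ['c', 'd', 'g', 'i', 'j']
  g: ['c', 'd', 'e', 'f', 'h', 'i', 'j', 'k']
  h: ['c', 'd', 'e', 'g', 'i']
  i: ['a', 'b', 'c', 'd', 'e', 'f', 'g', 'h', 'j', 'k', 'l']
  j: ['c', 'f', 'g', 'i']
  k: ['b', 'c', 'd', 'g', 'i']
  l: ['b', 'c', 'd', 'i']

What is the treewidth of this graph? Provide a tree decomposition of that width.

The largest bag has 5 vertices, giving width 4; this decomposition certifies tw(G) ≤ 4. Conversely, {d, e, g, h, i} is a clique of size 5, and the vertices of any clique must share a bag in every tree decomposition; so some bag has ≥ 5 vertices and tw(G) ≥ 4. Hence tw(G) = 4 exactly.

Treewidth 4.
One such decomposition:
Bags: B1 = {c, d, g, i, k}  B2 = {c, d, g, h, i}  B3 = {c, d, f, g, i}  B4 = {b, c, d, i, k}  B5 = {b, c, d, i, l}  B6 = {a, b, c, d, i}  B7 = {c, f, g, i, j}  B8 = {d, e, g, h, i}
Tree: B1–B2, B2–B3, B1–B4, B4–B5, B4–B6, B3–B7, B2–B8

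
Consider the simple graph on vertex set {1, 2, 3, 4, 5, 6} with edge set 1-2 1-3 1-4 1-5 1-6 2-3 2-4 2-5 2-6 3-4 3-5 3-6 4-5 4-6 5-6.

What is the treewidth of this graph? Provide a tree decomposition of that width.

Treewidth 5.
One optimal decomposition is:
Bags: B1 = {1, 2, 3, 4, 5, 6}
Tree: (single bag)

With just one bag of size 6, the width is 6 − 1 = 5, so tw(G) ≤ 5. On the other hand G contains the 6-clique {1, 2, 3, 4, 5, 6}. A clique must lie in a single bag of any decomposition, so no decomposition can have width below 5. Combining the bounds, tw(G) = 5.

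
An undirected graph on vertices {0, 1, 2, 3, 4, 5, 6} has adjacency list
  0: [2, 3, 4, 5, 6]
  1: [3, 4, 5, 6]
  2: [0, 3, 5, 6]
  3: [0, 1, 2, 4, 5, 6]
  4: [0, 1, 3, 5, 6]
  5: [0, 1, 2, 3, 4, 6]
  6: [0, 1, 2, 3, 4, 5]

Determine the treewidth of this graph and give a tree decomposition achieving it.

Treewidth 4.
One optimal decomposition is:
Bags: B1 = {0, 3, 4, 5, 6}  B2 = {1, 3, 4, 5, 6}  B3 = {0, 2, 3, 5, 6}
Tree: B1–B2, B1–B3

Every bag has size at most 5, so the width is 5 − 1 = 4 and tw(G) ≤ 4. Conversely, {0, 2, 3, 5, 6} is a clique of size 5, and the vertices of any clique must share a bag in every tree decomposition; so some bag has ≥ 5 vertices and tw(G) ≥ 4. Hence tw(G) = 4 exactly.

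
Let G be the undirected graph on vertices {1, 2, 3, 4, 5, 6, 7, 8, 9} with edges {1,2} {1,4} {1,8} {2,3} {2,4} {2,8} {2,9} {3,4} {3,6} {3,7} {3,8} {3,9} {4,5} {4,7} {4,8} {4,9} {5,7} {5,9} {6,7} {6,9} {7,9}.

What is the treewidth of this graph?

3

A width-3 tree decomposition is:
Bags: B1 = {3, 4, 7, 9}  B2 = {3, 6, 7, 9}  B3 = {4, 5, 7, 9}  B4 = {2, 3, 4, 9}  B5 = {2, 3, 4, 8}  B6 = {1, 2, 4, 8}
Tree: B1–B2, B1–B3, B1–B4, B4–B5, B5–B6
The largest bag has 4 vertices, giving width 3; this decomposition certifies tw(G) ≤ 3. On the other hand G contains the 4-clique {1, 2, 4, 8}. A clique must lie in a single bag of any decomposition, so no decomposition can have width below 3. Combining the bounds, tw(G) = 3.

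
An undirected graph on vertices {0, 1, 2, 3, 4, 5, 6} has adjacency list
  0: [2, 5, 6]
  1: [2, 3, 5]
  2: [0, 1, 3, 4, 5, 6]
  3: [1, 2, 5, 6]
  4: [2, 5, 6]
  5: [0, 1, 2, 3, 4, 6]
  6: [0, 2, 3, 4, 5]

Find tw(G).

A width-3 tree decomposition is:
Bags: B1 = {2, 3, 5, 6}  B2 = {0, 2, 5, 6}  B3 = {2, 4, 5, 6}  B4 = {1, 2, 3, 5}
Tree: B1–B2, B2–B3, B1–B4
The largest bag has 4 vertices, giving width 3; this decomposition certifies tw(G) ≤ 3. On the other hand G contains the 4-clique {1, 2, 3, 5}. A clique must lie in a single bag of any decomposition, so no decomposition can have width below 3. The upper and lower bounds meet at 3, so that is the treewidth.

3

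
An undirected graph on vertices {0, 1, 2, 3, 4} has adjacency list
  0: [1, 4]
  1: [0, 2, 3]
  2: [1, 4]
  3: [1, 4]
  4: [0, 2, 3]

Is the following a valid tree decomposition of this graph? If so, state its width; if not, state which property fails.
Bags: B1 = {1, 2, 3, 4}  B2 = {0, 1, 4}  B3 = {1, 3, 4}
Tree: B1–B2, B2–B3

No — bags containing vertex 3 are not connected in the tree.

A tree decomposition must satisfy three properties: every vertex lies in some bag; for every edge, both endpoints lie together in some bag; and for every vertex, the bags containing it form a connected subtree. Here bags containing vertex 3 are not connected in the tree, so the decomposition is invalid.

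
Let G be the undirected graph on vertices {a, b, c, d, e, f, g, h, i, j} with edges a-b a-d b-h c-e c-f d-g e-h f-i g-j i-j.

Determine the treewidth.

2

A width-2 tree decomposition is:
Bags: B1 = {a, d, g}  B2 = {a, g, j}  B3 = {a, i, j}  B4 = {a, f, i}  B5 = {a, c, f}  B6 = {a, c, e}  B7 = {a, e, h}  B8 = {a, b, h}
Tree: B1–B2, B2–B3, B3–B4, B4–B5, B5–B6, B6–B7, B7–B8
Every bag has size at most 3, so the width is 3 − 1 = 2 and tw(G) ≤ 2. The edges a–d–g–j–i–f–c–e–h–b–a form a cycle, so G is not a tree and its treewidth is at least 2. The upper and lower bounds meet at 2, so that is the treewidth.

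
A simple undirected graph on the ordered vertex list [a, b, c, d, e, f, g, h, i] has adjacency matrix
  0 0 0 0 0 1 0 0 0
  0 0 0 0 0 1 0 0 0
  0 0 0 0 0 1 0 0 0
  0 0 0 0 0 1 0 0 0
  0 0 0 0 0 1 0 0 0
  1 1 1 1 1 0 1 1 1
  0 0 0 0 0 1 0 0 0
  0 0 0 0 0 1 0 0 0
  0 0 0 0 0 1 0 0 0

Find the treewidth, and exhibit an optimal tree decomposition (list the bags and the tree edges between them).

The largest bag has 2 vertices, giving width 1; this decomposition certifies tw(G) ≤ 1. Since G has at least one edge (e.g. f–a), it is not an edgeless graph, so tw(G) ≥ 1. The upper and lower bounds meet at 1, so that is the treewidth.

Treewidth 1.
Bags: B1 = {a, f}  B2 = {f, g}  B3 = {e, f}  B4 = {f, i}  B5 = {f, h}  B6 = {d, f}  B7 = {b, f}  B8 = {c, f}
Tree: B1–B2, B1–B3, B1–B4, B3–B5, B4–B6, B3–B7, B7–B8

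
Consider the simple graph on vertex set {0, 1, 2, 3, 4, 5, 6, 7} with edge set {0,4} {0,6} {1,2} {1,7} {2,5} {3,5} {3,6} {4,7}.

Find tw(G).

A width-2 tree decomposition is:
Bags: B1 = {1, 2, 7}  B2 = {2, 5, 7}  B3 = {3, 5, 7}  B4 = {3, 6, 7}  B5 = {0, 6, 7}  B6 = {0, 4, 7}
Tree: B1–B2, B2–B3, B3–B4, B4–B5, B5–B6
The largest bag has 3 vertices, giving width 2; this decomposition certifies tw(G) ≤ 2. The edges 7–1–2–5–3–6–0–4–7 form a cycle, so G is not a tree and its treewidth is at least 2. Combining the bounds, tw(G) = 2.

2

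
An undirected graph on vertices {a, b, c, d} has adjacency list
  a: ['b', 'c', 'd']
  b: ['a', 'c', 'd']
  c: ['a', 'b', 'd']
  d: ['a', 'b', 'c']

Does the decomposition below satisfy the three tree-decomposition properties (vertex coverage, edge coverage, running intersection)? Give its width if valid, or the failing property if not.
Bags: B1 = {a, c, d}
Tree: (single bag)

No — vertex b appears in no bag.

A tree decomposition must satisfy three properties: every vertex lies in some bag; for every edge, both endpoints lie together in some bag; and for every vertex, the bags containing it form a connected subtree. Here vertex b appears in no bag, so the decomposition is invalid.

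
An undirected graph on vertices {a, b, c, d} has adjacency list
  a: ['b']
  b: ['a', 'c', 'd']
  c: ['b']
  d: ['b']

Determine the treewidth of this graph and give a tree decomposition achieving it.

Each bag holds 2 vertices, so the decomposition has width 1, which upper-bounds the treewidth. Any graph with an edge has treewidth ≥ 1, and G has the edge b–a. The upper and lower bounds meet at 1, so that is the treewidth.

Treewidth 1.
One optimal decomposition is:
Bags: B1 = {a, b}  B2 = {b, c}  B3 = {b, d}
Tree: B1–B2, B1–B3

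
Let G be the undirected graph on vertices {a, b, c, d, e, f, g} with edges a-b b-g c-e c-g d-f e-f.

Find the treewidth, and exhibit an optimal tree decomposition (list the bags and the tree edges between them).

Each bag holds 2 vertices, so the decomposition has width 1, which upper-bounds the treewidth. Any graph with an edge has treewidth ≥ 1, and G has the edge a–b. Combining the bounds, tw(G) = 1.

Treewidth 1.
One optimal decomposition is:
Bags: B1 = {a, b}  B2 = {b, g}  B3 = {c, g}  B4 = {c, e}  B5 = {e, f}  B6 = {d, f}
Tree: B1–B2, B2–B3, B3–B4, B4–B5, B5–B6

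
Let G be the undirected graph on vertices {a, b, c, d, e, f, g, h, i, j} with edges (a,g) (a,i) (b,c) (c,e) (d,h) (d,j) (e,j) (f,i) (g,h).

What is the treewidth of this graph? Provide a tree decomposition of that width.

Each bag holds 2 vertices, so the decomposition has width 1, which upper-bounds the treewidth. G has an edge, so its treewidth is at least 1. Therefore the treewidth is 1.

Treewidth 1.
Bags: B1 = {b, c}  B2 = {c, e}  B3 = {e, j}  B4 = {d, j}  B5 = {d, h}  B6 = {g, h}  B7 = {a, g}  B8 = {a, i}  B9 = {f, i}
Tree: B1–B2, B2–B3, B3–B4, B4–B5, B5–B6, B6–B7, B7–B8, B8–B9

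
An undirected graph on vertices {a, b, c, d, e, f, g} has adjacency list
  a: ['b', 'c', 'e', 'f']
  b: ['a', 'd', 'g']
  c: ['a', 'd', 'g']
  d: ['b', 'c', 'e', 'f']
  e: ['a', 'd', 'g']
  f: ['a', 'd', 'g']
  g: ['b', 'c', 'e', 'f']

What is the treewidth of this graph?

A width-3 tree decomposition is:
Bags: B1 = {a, d, f, g}  B2 = {a, c, d, g}  B3 = {a, d, e, g}  B4 = {a, b, d, g}
Tree: B1–B2, B2–B3, B3–B4
Each bag holds 4 vertices, so the decomposition has width 3, which upper-bounds the treewidth. For the lower bound: the 4 vertex sets {d,f}, {a,c}, {g}, {e} are disjoint, each induces a connected subgraph, and every pair is joined by at least one edge of G. Contracting each set to a single vertex therefore yields K_{4} as a minor, and since treewidth is minor-monotone, tw(G) ≥ tw(K_{4}) = 3. Hence tw(G) = 3 exactly.

3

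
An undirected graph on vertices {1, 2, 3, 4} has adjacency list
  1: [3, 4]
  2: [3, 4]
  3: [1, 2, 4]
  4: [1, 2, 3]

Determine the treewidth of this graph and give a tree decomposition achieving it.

Treewidth 2.
One such decomposition:
Bags: B1 = {1, 3, 4}  B2 = {2, 3, 4}
Tree: B1–B2

The largest bag has 3 vertices, giving width 2; this decomposition certifies tw(G) ≤ 2. Conversely, {1, 3, 4} is a clique of size 3, and the vertices of any clique must share a bag in every tree decomposition; so some bag has ≥ 3 vertices and tw(G) ≥ 2. The upper and lower bounds meet at 2, so that is the treewidth.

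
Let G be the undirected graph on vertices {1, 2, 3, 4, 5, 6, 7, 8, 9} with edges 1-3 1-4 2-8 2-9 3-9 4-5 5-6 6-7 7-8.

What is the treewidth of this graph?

2

A width-2 tree decomposition is:
Bags: B1 = {1, 3, 4}  B2 = {3, 4, 9}  B3 = {2, 4, 9}  B4 = {2, 4, 8}  B5 = {4, 7, 8}  B6 = {4, 6, 7}  B7 = {4, 5, 6}
Tree: B1–B2, B2–B3, B3–B4, B4–B5, B5–B6, B6–B7
The largest bag has 3 vertices, giving width 2; this decomposition certifies tw(G) ≤ 2. For the lower bound, G contains the cycle 4–1–3–9–2–8–7–6–5–4, so G is not a forest; only forests have treewidth ≤ 1, hence tw(G) ≥ 2. The upper and lower bounds meet at 2, so that is the treewidth.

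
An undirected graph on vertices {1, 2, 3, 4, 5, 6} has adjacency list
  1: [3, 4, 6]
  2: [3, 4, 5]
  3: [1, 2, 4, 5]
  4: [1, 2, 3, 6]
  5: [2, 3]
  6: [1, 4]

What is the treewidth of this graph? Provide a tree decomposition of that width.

Each bag holds 3 vertices, so the decomposition has width 2, which upper-bounds the treewidth. Conversely, {1, 3, 4} is a clique of size 3, and the vertices of any clique must share a bag in every tree decomposition; so some bag has ≥ 3 vertices and tw(G) ≥ 2. Combining the bounds, tw(G) = 2.

Treewidth 2.
Bags: B1 = {2, 3, 4}  B2 = {1, 3, 4}  B3 = {1, 4, 6}  B4 = {2, 3, 5}
Tree: B1–B2, B2–B3, B1–B4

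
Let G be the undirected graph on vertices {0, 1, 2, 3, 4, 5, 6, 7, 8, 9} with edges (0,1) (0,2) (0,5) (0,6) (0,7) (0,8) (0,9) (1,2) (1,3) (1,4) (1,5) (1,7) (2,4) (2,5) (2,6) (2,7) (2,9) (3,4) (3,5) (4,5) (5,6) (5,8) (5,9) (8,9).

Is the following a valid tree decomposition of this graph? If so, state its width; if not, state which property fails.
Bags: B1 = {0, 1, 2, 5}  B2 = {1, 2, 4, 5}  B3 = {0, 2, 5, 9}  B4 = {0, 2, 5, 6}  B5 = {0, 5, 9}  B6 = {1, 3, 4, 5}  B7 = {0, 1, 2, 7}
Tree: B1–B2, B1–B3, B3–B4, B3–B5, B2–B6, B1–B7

No — vertex 8 appears in no bag.

A tree decomposition must satisfy three properties: every vertex lies in some bag; for every edge, both endpoints lie together in some bag; and for every vertex, the bags containing it form a connected subtree. Here vertex 8 appears in no bag, so the decomposition is invalid.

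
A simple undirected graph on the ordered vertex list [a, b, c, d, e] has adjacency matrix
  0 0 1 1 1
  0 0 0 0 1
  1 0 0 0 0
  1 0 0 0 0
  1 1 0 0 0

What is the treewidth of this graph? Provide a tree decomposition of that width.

Every bag has size at most 2, so the width is 2 − 1 = 1 and tw(G) ≤ 1. G has an edge, so its treewidth is at least 1. Therefore the treewidth is 1.

Treewidth 1.
One such decomposition:
Bags: B1 = {a, c}  B2 = {a, e}  B3 = {a, d}  B4 = {b, e}
Tree: B1–B2, B1–B3, B2–B4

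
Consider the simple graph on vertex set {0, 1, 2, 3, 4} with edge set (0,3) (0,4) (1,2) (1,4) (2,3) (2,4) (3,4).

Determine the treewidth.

2

A width-2 tree decomposition is:
Bags: B1 = {1, 2, 4}  B2 = {2, 3, 4}  B3 = {0, 3, 4}
Tree: B1–B2, B2–B3
Each bag holds 3 vertices, so the decomposition has width 2, which upper-bounds the treewidth. Conversely, {0, 3, 4} is a clique of size 3, and the vertices of any clique must share a bag in every tree decomposition; so some bag has ≥ 3 vertices and tw(G) ≥ 2. The upper and lower bounds meet at 2, so that is the treewidth.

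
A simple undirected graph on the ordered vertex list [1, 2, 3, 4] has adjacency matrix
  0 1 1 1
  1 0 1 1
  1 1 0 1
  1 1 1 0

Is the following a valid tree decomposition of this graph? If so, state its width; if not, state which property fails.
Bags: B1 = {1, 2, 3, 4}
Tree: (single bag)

Yes; width 3.

Every vertex of G appears in some bag (union = {1, 2, 3, 4}); every edge is covered by a bag; and for each vertex v the set of bags containing v is connected in the bag tree. The decomposition is therefore valid. The largest bag has 4 vertices, so the width is 3.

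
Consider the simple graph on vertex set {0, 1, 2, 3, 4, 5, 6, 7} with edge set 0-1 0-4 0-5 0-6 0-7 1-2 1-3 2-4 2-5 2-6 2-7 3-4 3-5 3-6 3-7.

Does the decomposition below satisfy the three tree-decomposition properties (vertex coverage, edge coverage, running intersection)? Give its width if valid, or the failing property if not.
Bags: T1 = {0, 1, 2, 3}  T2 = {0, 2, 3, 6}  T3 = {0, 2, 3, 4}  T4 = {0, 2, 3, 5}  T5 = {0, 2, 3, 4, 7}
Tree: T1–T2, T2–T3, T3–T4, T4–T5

No — bags containing vertex 4 are not connected in the tree.

A tree decomposition must satisfy three properties: every vertex lies in some bag; for every edge, both endpoints lie together in some bag; and for every vertex, the bags containing it form a connected subtree. Here bags containing vertex 4 are not connected in the tree, so the decomposition is invalid.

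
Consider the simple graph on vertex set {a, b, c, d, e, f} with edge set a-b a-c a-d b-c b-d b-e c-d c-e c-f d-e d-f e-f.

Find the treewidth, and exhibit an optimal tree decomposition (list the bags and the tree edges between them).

Each bag holds 4 vertices, so the decomposition has width 3, which upper-bounds the treewidth. For the lower bound, the 4 vertices {c, d, e, f} are pairwise adjacent, and any tree decomposition puts a clique entirely inside one bag — forcing width ≥ 3. Hence tw(G) = 3 exactly.

Treewidth 3.
One such decomposition:
Bags: B1 = {b, c, d, e}  B2 = {a, b, c, d}  B3 = {c, d, e, f}
Tree: B1–B2, B1–B3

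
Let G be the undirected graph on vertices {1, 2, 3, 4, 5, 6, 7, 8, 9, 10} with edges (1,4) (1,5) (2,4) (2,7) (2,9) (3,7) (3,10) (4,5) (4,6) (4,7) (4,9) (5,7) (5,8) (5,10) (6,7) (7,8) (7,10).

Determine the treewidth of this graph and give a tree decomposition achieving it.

Treewidth 2.
One optimal decomposition is:
Bags: B1 = {4, 5, 7}  B2 = {1, 4, 5}  B3 = {2, 4, 7}  B4 = {5, 7, 10}  B5 = {2, 4, 9}  B6 = {3, 7, 10}  B7 = {5, 7, 8}  B8 = {4, 6, 7}
Tree: B1–B2, B1–B3, B1–B4, B3–B5, B4–B6, B4–B7, B1–B8

Each bag holds 3 vertices, so the decomposition has width 2, which upper-bounds the treewidth. On the other hand G contains the 3-clique {1, 4, 5}. A clique must lie in a single bag of any decomposition, so no decomposition can have width below 2. Therefore the treewidth is 2.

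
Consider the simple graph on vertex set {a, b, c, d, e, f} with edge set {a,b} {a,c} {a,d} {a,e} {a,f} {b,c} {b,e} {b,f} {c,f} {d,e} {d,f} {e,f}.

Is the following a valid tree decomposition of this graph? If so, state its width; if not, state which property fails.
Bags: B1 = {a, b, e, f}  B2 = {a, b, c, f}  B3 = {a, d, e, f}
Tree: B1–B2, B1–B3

Every vertex of G appears in some bag (union = {a, b, c, d, e, f}); every edge is covered by a bag; and for each vertex v the set of bags containing v is connected in the bag tree. The decomposition is therefore valid. The largest bag has 4 vertices, so the width is 3.

Yes; width 3.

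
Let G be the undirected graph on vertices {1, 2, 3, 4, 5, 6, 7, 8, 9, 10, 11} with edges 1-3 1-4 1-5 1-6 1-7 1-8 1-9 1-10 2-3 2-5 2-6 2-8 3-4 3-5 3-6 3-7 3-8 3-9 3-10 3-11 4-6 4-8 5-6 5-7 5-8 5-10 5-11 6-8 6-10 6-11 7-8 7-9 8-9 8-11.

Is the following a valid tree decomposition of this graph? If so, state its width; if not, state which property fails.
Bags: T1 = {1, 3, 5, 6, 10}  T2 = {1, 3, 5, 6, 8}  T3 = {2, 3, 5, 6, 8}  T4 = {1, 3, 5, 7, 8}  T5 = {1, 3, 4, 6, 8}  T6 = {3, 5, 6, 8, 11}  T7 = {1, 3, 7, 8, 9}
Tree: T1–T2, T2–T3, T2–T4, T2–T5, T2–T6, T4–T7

Vertex coverage: the bags together contain {1, 2, 3, 4, 5, 6, 7, 8, 9, 10, 11}, the full vertex set. Edge coverage: each edge of G has both endpoints in at least one bag. Running intersection: for every vertex, the bags containing it form a connected subtree. All three properties hold, so this is a valid tree decomposition of width max|bag| − 1 = 4, and hence tw(G) ≤ 4.

Yes; width 4.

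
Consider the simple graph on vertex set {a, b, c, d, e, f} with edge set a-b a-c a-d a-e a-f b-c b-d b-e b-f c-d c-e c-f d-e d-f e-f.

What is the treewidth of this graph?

A width-5 tree decomposition is:
Bags: B1 = {a, b, c, d, e, f}
Tree: (single bag)
A single bag containing all 6 vertices is trivially a valid decomposition of width 5. On the other hand G contains the 6-clique {a, b, c, d, e, f}. A clique must lie in a single bag of any decomposition, so no decomposition can have width below 5. Hence tw(G) = 5 exactly.

5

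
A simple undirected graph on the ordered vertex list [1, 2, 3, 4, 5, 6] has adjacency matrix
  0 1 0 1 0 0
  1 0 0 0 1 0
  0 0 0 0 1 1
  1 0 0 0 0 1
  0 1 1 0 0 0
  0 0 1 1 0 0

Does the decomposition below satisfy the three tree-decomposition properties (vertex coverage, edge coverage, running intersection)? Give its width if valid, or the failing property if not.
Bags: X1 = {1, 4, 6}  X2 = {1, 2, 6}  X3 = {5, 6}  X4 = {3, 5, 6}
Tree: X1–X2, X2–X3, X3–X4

A tree decomposition must satisfy three properties: every vertex lies in some bag; for every edge, both endpoints lie together in some bag; and for every vertex, the bags containing it form a connected subtree. Here edge (2,5) lies in no bag, so the decomposition is invalid.

No — edge (2,5) lies in no bag.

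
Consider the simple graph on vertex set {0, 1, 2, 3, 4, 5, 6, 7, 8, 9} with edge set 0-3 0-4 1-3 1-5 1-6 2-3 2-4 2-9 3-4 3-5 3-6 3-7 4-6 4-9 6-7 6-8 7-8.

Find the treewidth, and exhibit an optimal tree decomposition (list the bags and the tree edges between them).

Treewidth 2.
One optimal decomposition is:
Bags: B1 = {3, 4, 6}  B2 = {1, 3, 6}  B3 = {2, 3, 4}  B4 = {3, 6, 7}  B5 = {6, 7, 8}  B6 = {1, 3, 5}  B7 = {0, 3, 4}  B8 = {2, 4, 9}
Tree: B1–B2, B1–B3, B1–B4, B4–B5, B2–B6, B1–B7, B3–B8

Each bag holds 3 vertices, so the decomposition has width 2, which upper-bounds the treewidth. On the other hand G contains the 3-clique {6, 7, 8}. A clique must lie in a single bag of any decomposition, so no decomposition can have width below 2. Combining the bounds, tw(G) = 2.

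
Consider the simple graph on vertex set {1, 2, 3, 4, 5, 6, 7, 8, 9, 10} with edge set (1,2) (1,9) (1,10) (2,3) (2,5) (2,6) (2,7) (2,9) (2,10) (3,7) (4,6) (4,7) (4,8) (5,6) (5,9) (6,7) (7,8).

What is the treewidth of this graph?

A width-2 tree decomposition is:
Bags: B1 = {2, 5, 9}  B2 = {2, 5, 6}  B3 = {2, 6, 7}  B4 = {4, 6, 7}  B5 = {2, 3, 7}  B6 = {1, 2, 9}  B7 = {1, 2, 10}  B8 = {4, 7, 8}
Tree: B1–B2, B2–B3, B3–B4, B3–B5, B1–B6, B6–B7, B4–B8
The largest bag has 3 vertices, giving width 2; this decomposition certifies tw(G) ≤ 2. Conversely, {4, 7, 8} is a clique of size 3, and the vertices of any clique must share a bag in every tree decomposition; so some bag has ≥ 3 vertices and tw(G) ≥ 2. Hence tw(G) = 2 exactly.

2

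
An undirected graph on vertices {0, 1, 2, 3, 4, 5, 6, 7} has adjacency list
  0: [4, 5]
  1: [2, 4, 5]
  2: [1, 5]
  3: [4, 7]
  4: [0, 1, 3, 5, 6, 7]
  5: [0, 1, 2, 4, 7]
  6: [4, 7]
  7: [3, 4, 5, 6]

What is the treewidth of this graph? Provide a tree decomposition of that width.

Treewidth 2.
One such decomposition:
Bags: B1 = {4, 5, 7}  B2 = {3, 4, 7}  B3 = {1, 4, 5}  B4 = {0, 4, 5}  B5 = {1, 2, 5}  B6 = {4, 6, 7}
Tree: B1–B2, B1–B3, B1–B4, B3–B5, B1–B6

Every bag has size at most 3, so the width is 3 − 1 = 2 and tw(G) ≤ 2. On the other hand G contains the 3-clique {1, 2, 5}. A clique must lie in a single bag of any decomposition, so no decomposition can have width below 2. Hence tw(G) = 2 exactly.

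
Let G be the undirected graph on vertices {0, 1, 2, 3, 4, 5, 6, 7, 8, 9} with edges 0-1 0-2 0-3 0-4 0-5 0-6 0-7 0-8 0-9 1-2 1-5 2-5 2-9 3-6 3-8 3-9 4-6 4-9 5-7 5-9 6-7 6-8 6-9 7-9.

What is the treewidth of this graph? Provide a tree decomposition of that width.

Each bag holds 4 vertices, so the decomposition has width 3, which upper-bounds the treewidth. On the other hand G contains the 4-clique {0, 3, 6, 8}. A clique must lie in a single bag of any decomposition, so no decomposition can have width below 3. Combining the bounds, tw(G) = 3.

Treewidth 3.
One optimal decomposition is:
Bags: B1 = {0, 6, 7, 9}  B2 = {0, 5, 7, 9}  B3 = {0, 3, 6, 9}  B4 = {0, 2, 5, 9}  B5 = {0, 1, 2, 5}  B6 = {0, 4, 6, 9}  B7 = {0, 3, 6, 8}
Tree: B1–B2, B1–B3, B2–B4, B4–B5, B1–B6, B3–B7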